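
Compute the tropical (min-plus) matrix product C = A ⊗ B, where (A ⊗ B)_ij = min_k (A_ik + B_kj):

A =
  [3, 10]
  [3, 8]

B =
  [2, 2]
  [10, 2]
A ⊗ B =
  [5, 5]
  [5, 5]

Apply the min-plus product entry-by-entry:
  C[0][0] = min over k of (A[0][0] + B[0][0] = 3 + 2 = 5, A[0][1] + B[1][0] = 10 + 10 = 20) = 5 (attained at k = 0)
  C[0][1] = min over k of (A[0][0] + B[0][1] = 3 + 2 = 5, A[0][1] + B[1][1] = 10 + 2 = 12) = 5 (attained at k = 0)
  C[1][0] = min over k of (A[1][0] + B[0][0] = 3 + 2 = 5, A[1][1] + B[1][0] = 8 + 10 = 18) = 5 (attained at k = 0)
  C[1][1] = min over k of (A[1][0] + B[0][1] = 3 + 2 = 5, A[1][1] + B[1][1] = 8 + 2 = 10) = 5 (attained at k = 0)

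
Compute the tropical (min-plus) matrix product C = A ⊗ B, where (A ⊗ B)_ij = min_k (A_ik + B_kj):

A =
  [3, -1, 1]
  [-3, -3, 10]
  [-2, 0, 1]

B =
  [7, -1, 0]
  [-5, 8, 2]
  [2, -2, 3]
A ⊗ B =
  [-6, -1, 1]
  [-8, -4, -3]
  [-5, -3, -2]

Apply the min-plus product entry-by-entry:
  C[0][0] = min over k of (A[0][0] + B[0][0] = 3 + 7 = 10, A[0][1] + B[1][0] = -1 + -5 = -6, A[0][2] + B[2][0] = 1 + 2 = 3) = -6 (attained at k = 1)
  C[0][1] = min over k of (A[0][0] + B[0][1] = 3 + -1 = 2, A[0][1] + B[1][1] = -1 + 8 = 7, A[0][2] + B[2][1] = 1 + -2 = -1) = -1 (attained at k = 2)
  C[0][2] = min over k of (A[0][0] + B[0][2] = 3 + 0 = 3, A[0][1] + B[1][2] = -1 + 2 = 1, A[0][2] + B[2][2] = 1 + 3 = 4) = 1 (attained at k = 1)
  C[1][0] = min over k of (A[1][0] + B[0][0] = -3 + 7 = 4, A[1][1] + B[1][0] = -3 + -5 = -8, A[1][2] + B[2][0] = 10 + 2 = 12) = -8 (attained at k = 1)
  C[1][1] = min over k of (A[1][0] + B[0][1] = -3 + -1 = -4, A[1][1] + B[1][1] = -3 + 8 = 5, A[1][2] + B[2][1] = 10 + -2 = 8) = -4 (attained at k = 0)
  C[1][2] = min over k of (A[1][0] + B[0][2] = -3 + 0 = -3, A[1][1] + B[1][2] = -3 + 2 = -1, A[1][2] + B[2][2] = 10 + 3 = 13) = -3 (attained at k = 0)
  C[2][0] = min over k of (A[2][0] + B[0][0] = -2 + 7 = 5, A[2][1] + B[1][0] = 0 + -5 = -5, A[2][2] + B[2][0] = 1 + 2 = 3) = -5 (attained at k = 1)
  C[2][1] = min over k of (A[2][0] + B[0][1] = -2 + -1 = -3, A[2][1] + B[1][1] = 0 + 8 = 8, A[2][2] + B[2][1] = 1 + -2 = -1) = -3 (attained at k = 0)
  C[2][2] = min over k of (A[2][0] + B[0][2] = -2 + 0 = -2, A[2][1] + B[1][2] = 0 + 2 = 2, A[2][2] + B[2][2] = 1 + 3 = 4) = -2 (attained at k = 0)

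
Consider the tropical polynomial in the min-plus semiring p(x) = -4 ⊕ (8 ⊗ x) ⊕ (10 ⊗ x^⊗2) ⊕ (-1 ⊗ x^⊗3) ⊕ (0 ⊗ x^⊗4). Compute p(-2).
p(-2) = -8

A tropical monomial a ⊗ x^⊗i evaluates to a + i · x. Evaluating each term at x = -2:
  Term 0 contributes -4 + 0 · -2 = -4
  Term 1 contributes 8 + 1 · -2 = 6
  Term 2 contributes 10 + 2 · -2 = 6
  Term 3 contributes -1 + 3 · -2 = -7
  Term 4 contributes 0 + 4 · -2 = -8
p(-2) = ⊕ of these = min[-4, 6, 6, -7, -8] = -8.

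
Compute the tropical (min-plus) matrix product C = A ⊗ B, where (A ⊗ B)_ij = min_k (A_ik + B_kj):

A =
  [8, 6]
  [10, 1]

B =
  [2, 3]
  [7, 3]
A ⊗ B =
  [10, 9]
  [8, 4]

Apply the min-plus product entry-by-entry:
  C[0][0] = min over k of (A[0][0] + B[0][0] = 8 + 2 = 10, A[0][1] + B[1][0] = 6 + 7 = 13) = 10 (attained at k = 0)
  C[0][1] = min over k of (A[0][0] + B[0][1] = 8 + 3 = 11, A[0][1] + B[1][1] = 6 + 3 = 9) = 9 (attained at k = 1)
  C[1][0] = min over k of (A[1][0] + B[0][0] = 10 + 2 = 12, A[1][1] + B[1][0] = 1 + 7 = 8) = 8 (attained at k = 1)
  C[1][1] = min over k of (A[1][0] + B[0][1] = 10 + 3 = 13, A[1][1] + B[1][1] = 1 + 3 = 4) = 4 (attained at k = 1)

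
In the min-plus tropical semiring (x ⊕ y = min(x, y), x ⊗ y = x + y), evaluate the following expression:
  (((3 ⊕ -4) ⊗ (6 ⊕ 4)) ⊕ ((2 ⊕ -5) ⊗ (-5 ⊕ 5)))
(((3 ⊕ -4) ⊗ (6 ⊕ 4)) ⊕ ((2 ⊕ -5) ⊗ (-5 ⊕ 5))) = -10

Expand innermost to outermost. Recall ⊕ takes the minimum of its arguments and ⊗ takes their sum. Working out the expression (((3 ⊕ -4) ⊗ (6 ⊕ 4)) ⊕ ((2 ⊕ -5) ⊗ (-5 ⊕ 5))) gives -10.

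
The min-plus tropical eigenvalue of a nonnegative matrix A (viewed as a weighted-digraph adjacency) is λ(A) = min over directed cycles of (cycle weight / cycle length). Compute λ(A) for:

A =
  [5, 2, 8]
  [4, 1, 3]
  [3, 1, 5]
λ(A) = 1

Enumerate directed cycles and compute their means (weight / length). Sample:
  cycle 0 → 0: weight = 5, length = 1, mean = 5/1 ≈ 5.000
  cycle 1 → 1: weight = 1, length = 1, mean = 1/1 ≈ 1.000
  cycle 2 → 2: weight = 5, length = 1, mean = 5/1 ≈ 5.000
  cycle 0 → 1 → 0: weight = 6, length = 2, mean = 6/2 ≈ 3.000
  cycle 0 → 2 → 0: weight = 11, length = 2, mean = 11/2 ≈ 5.500
  cycle 1 → 0 → 1: weight = 6, length = 2, mean = 6/2 ≈ 3.000
Minimum mean = 1.000, attained e.g. along the cycle 1 → 1 with weight 1 and length 1. So λ(A) = 1/1 = 1.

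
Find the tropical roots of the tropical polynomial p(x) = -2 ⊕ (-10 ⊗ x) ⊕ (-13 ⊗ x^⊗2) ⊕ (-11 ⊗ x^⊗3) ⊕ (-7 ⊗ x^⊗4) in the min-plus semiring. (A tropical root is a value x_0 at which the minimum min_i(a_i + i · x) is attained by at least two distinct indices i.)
Roots: {-4, -2, 3, 8}

Each tropical root is a break point of the lower envelope of the lines y = a_i + i · x (there are 5 lines, with slopes 0, 1, ..., 4). Only the lines that attain the minimum somewhere contribute to roots; other lines are dominated. Here the surviving (envelope) indices are i = 4, i = 3, i = 2, i = 1, i = 0.
Intersections between consecutive envelope lines give the roots: for adjacent envelope indices i < j the intersection is x = (a_i − a_j) / (j − i). Reading off the sorted break points: {-4, -2, 3, 8}.
Verification: at each break x_0, at least two indices attain the minimum of min_i(a_i + i · x_0).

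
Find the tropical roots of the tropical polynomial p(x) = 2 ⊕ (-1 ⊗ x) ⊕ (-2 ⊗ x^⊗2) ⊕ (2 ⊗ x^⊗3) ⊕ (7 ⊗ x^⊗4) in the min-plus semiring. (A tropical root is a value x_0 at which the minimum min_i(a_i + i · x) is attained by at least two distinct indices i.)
Roots: {-5, -4, 1, 3}

Each tropical root is a break point of the lower envelope of the lines y = a_i + i · x (there are 5 lines, with slopes 0, 1, ..., 4). Only the lines that attain the minimum somewhere contribute to roots; other lines are dominated. Here the surviving (envelope) indices are i = 4, i = 3, i = 2, i = 1, i = 0.
Intersections between consecutive envelope lines give the roots: for adjacent envelope indices i < j the intersection is x = (a_i − a_j) / (j − i). Reading off the sorted break points: {-5, -4, 1, 3}.
Verification: at each break x_0, at least two indices attain the minimum of min_i(a_i + i · x_0).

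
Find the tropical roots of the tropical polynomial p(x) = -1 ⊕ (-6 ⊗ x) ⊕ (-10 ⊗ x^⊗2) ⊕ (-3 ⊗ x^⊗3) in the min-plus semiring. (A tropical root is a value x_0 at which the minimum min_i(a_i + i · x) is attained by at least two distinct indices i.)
Roots: {-7, 4, 5}

Each tropical root is a break point of the lower envelope of the lines y = a_i + i · x (there are 4 lines, with slopes 0, 1, ..., 3). Only the lines that attain the minimum somewhere contribute to roots; other lines are dominated. Here the surviving (envelope) indices are i = 3, i = 2, i = 1, i = 0.
Intersections between consecutive envelope lines give the roots: for adjacent envelope indices i < j the intersection is x = (a_i − a_j) / (j − i). Reading off the sorted break points: {-7, 4, 5}.
Verification: at each break x_0, at least two indices attain the minimum of min_i(a_i + i · x_0).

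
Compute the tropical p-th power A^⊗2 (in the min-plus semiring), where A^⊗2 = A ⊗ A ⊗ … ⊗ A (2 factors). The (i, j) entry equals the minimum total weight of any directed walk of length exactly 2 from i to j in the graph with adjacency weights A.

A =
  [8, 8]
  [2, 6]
A^⊗2 =
  [10, 14]
  [8, 10]

Each entry (A^⊗2)_ij equals the minimum over all length-2 walks i = v_0 → v_1 → … → v_2 = j of Σ_t A[v_t][v_{t+1}]. For example, for (i, j) = (0, 1) we minimise over 2 possible intermediate vertex sequences; the minimum is 14, attained along the walk 0 → 1 → 1.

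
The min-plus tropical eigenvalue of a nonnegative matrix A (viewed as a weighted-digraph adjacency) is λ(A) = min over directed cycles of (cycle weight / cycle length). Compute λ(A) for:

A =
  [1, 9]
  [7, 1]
λ(A) = 1

Enumerate directed cycles and compute their means (weight / length). Sample:
  cycle 0 → 0: weight = 1, length = 1, mean = 1/1 ≈ 1.000
  cycle 1 → 1: weight = 1, length = 1, mean = 1/1 ≈ 1.000
  cycle 0 → 1 → 0: weight = 16, length = 2, mean = 16/2 ≈ 8.000
  cycle 1 → 0 → 1: weight = 16, length = 2, mean = 16/2 ≈ 8.000
Minimum mean = 1.000, attained e.g. along the cycle 0 → 0 with weight 1 and length 1. So λ(A) = 1/1 = 1.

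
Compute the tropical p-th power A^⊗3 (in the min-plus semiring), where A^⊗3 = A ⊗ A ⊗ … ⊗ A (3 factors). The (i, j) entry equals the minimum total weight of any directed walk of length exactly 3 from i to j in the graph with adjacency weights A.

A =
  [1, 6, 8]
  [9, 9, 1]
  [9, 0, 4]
A^⊗3 =
  [3, 7, 8]
  [10, 5, 2]
  [10, 1, 5]

Each entry (A^⊗3)_ij equals the minimum over all length-3 walks i = v_0 → v_1 → … → v_3 = j of Σ_t A[v_t][v_{t+1}]. For example, for (i, j) = (0, 2) we minimise over 9 possible intermediate vertex sequences; the minimum is 8, attained along the walk 0 → 0 → 1 → 2.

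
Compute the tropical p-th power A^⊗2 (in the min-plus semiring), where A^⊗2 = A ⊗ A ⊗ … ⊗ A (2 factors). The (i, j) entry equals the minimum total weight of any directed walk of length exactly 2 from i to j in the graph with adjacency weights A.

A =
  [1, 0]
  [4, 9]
A^⊗2 =
  [2, 1]
  [5, 4]

Each entry (A^⊗2)_ij equals the minimum over all length-2 walks i = v_0 → v_1 → … → v_2 = j of Σ_t A[v_t][v_{t+1}]. For example, for (i, j) = (0, 1) we minimise over 2 possible intermediate vertex sequences; the minimum is 1, attained along the walk 0 → 0 → 1.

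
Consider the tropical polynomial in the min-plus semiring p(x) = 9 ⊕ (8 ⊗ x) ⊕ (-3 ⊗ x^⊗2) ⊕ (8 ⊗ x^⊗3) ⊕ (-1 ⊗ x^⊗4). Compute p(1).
p(1) = -1

A tropical monomial a ⊗ x^⊗i evaluates to a + i · x. Evaluating each term at x = 1:
  Term 0 contributes 9 + 0 · 1 = 9
  Term 1 contributes 8 + 1 · 1 = 9
  Term 2 contributes -3 + 2 · 1 = -1
  Term 3 contributes 8 + 3 · 1 = 11
  Term 4 contributes -1 + 4 · 1 = 3
p(1) = ⊕ of these = min[9, 9, -1, 11, 3] = -1.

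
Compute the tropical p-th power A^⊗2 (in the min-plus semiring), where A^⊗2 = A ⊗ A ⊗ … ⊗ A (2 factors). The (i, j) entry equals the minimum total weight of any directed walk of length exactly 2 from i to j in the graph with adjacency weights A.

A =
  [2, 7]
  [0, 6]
A^⊗2 =
  [4, 9]
  [2, 7]

Each entry (A^⊗2)_ij equals the minimum over all length-2 walks i = v_0 → v_1 → … → v_2 = j of Σ_t A[v_t][v_{t+1}]. For example, for (i, j) = (0, 1) we minimise over 2 possible intermediate vertex sequences; the minimum is 9, attained along the walk 0 → 0 → 1.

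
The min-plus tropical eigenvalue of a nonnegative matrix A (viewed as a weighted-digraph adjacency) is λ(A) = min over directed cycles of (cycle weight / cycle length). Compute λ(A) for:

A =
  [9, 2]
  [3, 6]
λ(A) = 5/2

Enumerate directed cycles and compute their means (weight / length). Sample:
  cycle 0 → 0: weight = 9, length = 1, mean = 9/1 ≈ 9.000
  cycle 1 → 1: weight = 6, length = 1, mean = 6/1 ≈ 6.000
  cycle 0 → 1 → 0: weight = 5, length = 2, mean = 5/2 ≈ 2.500
  cycle 1 → 0 → 1: weight = 5, length = 2, mean = 5/2 ≈ 2.500
Minimum mean = 2.500, attained e.g. along the cycle 0 → 1 → 0 with weight 5 and length 2. So λ(A) = 5/2 = 5/2.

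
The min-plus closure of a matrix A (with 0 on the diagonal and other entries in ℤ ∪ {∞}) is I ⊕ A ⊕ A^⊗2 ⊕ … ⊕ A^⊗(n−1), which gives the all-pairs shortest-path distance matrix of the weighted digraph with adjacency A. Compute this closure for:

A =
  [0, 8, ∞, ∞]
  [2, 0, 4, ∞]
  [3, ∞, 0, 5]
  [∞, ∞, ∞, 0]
Closure =
  [0, 8, 12, 17]
  [2, 0, 4, 9]
  [3, 11, 0, 5]
  [∞, ∞, ∞, 0]

This is the Floyd-Warshall all-pairs shortest-path computation. For each intermediate vertex k = 0, 1, …, 3, update dist[i][j] ← min(dist[i][j], dist[i][k] + dist[k][j]). The final matrix gives, for each (i, j), the minimum total weight of any directed path from i to j (possibly empty when i = j).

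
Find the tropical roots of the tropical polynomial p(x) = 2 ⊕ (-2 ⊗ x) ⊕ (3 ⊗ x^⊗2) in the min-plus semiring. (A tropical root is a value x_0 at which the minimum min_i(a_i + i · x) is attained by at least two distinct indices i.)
Roots: {-5, 4}

Each tropical root is a break point of the lower envelope of the lines y = a_i + i · x (there are 3 lines, with slopes 0, 1, ..., 2). Only the lines that attain the minimum somewhere contribute to roots; other lines are dominated. Here the surviving (envelope) indices are i = 2, i = 1, i = 0.
Intersections between consecutive envelope lines give the roots: for adjacent envelope indices i < j the intersection is x = (a_i − a_j) / (j − i). Reading off the sorted break points: {-5, 4}.
Verification: at each break x_0, at least two indices attain the minimum of min_i(a_i + i · x_0).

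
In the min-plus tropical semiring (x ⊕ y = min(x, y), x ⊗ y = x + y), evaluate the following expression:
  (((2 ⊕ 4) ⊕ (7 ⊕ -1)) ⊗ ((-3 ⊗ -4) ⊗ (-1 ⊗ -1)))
(((2 ⊕ 4) ⊕ (7 ⊕ -1)) ⊗ ((-3 ⊗ -4) ⊗ (-1 ⊗ -1))) = -10

Expand innermost to outermost. Recall ⊕ takes the minimum of its arguments and ⊗ takes their sum. Working out the expression (((2 ⊕ 4) ⊕ (7 ⊕ -1)) ⊗ ((-3 ⊗ -4) ⊗ (-1 ⊗ -1))) gives -10.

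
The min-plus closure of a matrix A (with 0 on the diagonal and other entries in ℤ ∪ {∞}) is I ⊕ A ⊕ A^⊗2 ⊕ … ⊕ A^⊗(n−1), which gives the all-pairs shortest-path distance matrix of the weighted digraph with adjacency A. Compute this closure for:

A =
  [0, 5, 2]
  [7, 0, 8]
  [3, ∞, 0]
Closure =
  [0, 5, 2]
  [7, 0, 8]
  [3, 8, 0]

This is the Floyd-Warshall all-pairs shortest-path computation. For each intermediate vertex k = 0, 1, …, 2, update dist[i][j] ← min(dist[i][j], dist[i][k] + dist[k][j]). The final matrix gives, for each (i, j), the minimum total weight of any directed path from i to j (possibly empty when i = j).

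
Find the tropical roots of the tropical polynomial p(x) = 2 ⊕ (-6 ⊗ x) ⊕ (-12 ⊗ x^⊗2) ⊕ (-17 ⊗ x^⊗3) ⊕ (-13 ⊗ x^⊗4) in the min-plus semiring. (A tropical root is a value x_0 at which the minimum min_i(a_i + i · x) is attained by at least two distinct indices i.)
Roots: {-4, 5, 6, 8}

Each tropical root is a break point of the lower envelope of the lines y = a_i + i · x (there are 5 lines, with slopes 0, 1, ..., 4). Only the lines that attain the minimum somewhere contribute to roots; other lines are dominated. Here the surviving (envelope) indices are i = 4, i = 3, i = 2, i = 1, i = 0.
Intersections between consecutive envelope lines give the roots: for adjacent envelope indices i < j the intersection is x = (a_i − a_j) / (j − i). Reading off the sorted break points: {-4, 5, 6, 8}.
Verification: at each break x_0, at least two indices attain the minimum of min_i(a_i + i · x_0).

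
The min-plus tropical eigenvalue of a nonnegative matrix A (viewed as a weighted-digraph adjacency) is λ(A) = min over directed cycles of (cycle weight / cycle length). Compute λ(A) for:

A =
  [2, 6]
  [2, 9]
λ(A) = 2

Enumerate directed cycles and compute their means (weight / length). Sample:
  cycle 0 → 0: weight = 2, length = 1, mean = 2/1 ≈ 2.000
  cycle 1 → 1: weight = 9, length = 1, mean = 9/1 ≈ 9.000
  cycle 0 → 1 → 0: weight = 8, length = 2, mean = 8/2 ≈ 4.000
  cycle 1 → 0 → 1: weight = 8, length = 2, mean = 8/2 ≈ 4.000
Minimum mean = 2.000, attained e.g. along the cycle 0 → 0 with weight 2 and length 1. So λ(A) = 2/1 = 2.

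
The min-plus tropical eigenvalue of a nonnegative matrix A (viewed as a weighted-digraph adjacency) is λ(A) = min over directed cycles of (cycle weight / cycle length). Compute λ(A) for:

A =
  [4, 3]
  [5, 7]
λ(A) = 4

Enumerate directed cycles and compute their means (weight / length). Sample:
  cycle 0 → 0: weight = 4, length = 1, mean = 4/1 ≈ 4.000
  cycle 1 → 1: weight = 7, length = 1, mean = 7/1 ≈ 7.000
  cycle 0 → 1 → 0: weight = 8, length = 2, mean = 8/2 ≈ 4.000
  cycle 1 → 0 → 1: weight = 8, length = 2, mean = 8/2 ≈ 4.000
Minimum mean = 4.000, attained e.g. along the cycle 0 → 0 with weight 4 and length 1. So λ(A) = 4/1 = 4.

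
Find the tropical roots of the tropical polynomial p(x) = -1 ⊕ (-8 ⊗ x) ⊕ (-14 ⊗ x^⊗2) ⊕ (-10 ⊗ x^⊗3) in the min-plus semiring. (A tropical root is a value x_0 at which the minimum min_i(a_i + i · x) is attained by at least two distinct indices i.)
Roots: {-4, 6, 7}

Each tropical root is a break point of the lower envelope of the lines y = a_i + i · x (there are 4 lines, with slopes 0, 1, ..., 3). Only the lines that attain the minimum somewhere contribute to roots; other lines are dominated. Here the surviving (envelope) indices are i = 3, i = 2, i = 1, i = 0.
Intersections between consecutive envelope lines give the roots: for adjacent envelope indices i < j the intersection is x = (a_i − a_j) / (j − i). Reading off the sorted break points: {-4, 6, 7}.
Verification: at each break x_0, at least two indices attain the minimum of min_i(a_i + i · x_0).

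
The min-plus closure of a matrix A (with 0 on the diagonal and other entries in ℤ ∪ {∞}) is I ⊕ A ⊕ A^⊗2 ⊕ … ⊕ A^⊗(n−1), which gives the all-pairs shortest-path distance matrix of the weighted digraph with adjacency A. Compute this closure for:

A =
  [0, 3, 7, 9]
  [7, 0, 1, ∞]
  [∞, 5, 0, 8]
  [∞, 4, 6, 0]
Closure =
  [0, 3, 4, 9]
  [7, 0, 1, 9]
  [12, 5, 0, 8]
  [11, 4, 5, 0]

This is the Floyd-Warshall all-pairs shortest-path computation. For each intermediate vertex k = 0, 1, …, 3, update dist[i][j] ← min(dist[i][j], dist[i][k] + dist[k][j]). The final matrix gives, for each (i, j), the minimum total weight of any directed path from i to j (possibly empty when i = j).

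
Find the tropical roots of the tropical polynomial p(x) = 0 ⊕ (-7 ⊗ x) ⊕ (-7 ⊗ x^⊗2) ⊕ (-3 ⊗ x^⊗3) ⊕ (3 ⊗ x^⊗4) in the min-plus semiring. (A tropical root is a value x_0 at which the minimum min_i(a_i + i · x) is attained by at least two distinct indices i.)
Roots: {-6, -4, 0, 7}

Each tropical root is a break point of the lower envelope of the lines y = a_i + i · x (there are 5 lines, with slopes 0, 1, ..., 4). Only the lines that attain the minimum somewhere contribute to roots; other lines are dominated. Here the surviving (envelope) indices are i = 4, i = 3, i = 2, i = 1, i = 0.
Intersections between consecutive envelope lines give the roots: for adjacent envelope indices i < j the intersection is x = (a_i − a_j) / (j − i). Reading off the sorted break points: {-6, -4, 0, 7}.
Verification: at each break x_0, at least two indices attain the minimum of min_i(a_i + i · x_0).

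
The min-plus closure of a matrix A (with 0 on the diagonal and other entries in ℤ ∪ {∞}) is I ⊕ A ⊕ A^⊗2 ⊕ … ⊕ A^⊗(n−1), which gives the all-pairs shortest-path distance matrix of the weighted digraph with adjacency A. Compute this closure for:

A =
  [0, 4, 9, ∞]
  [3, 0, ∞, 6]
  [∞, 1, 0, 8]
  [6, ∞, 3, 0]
Closure =
  [0, 4, 9, 10]
  [3, 0, 9, 6]
  [4, 1, 0, 7]
  [6, 4, 3, 0]

This is the Floyd-Warshall all-pairs shortest-path computation. For each intermediate vertex k = 0, 1, …, 3, update dist[i][j] ← min(dist[i][j], dist[i][k] + dist[k][j]). The final matrix gives, for each (i, j), the minimum total weight of any directed path from i to j (possibly empty when i = j).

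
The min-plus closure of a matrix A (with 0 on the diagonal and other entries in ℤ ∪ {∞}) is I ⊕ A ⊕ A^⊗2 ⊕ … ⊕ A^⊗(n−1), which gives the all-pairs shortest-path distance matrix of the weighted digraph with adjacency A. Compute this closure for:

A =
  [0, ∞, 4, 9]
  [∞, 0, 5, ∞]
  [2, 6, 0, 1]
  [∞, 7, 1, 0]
Closure =
  [0, 10, 4, 5]
  [7, 0, 5, 6]
  [2, 6, 0, 1]
  [3, 7, 1, 0]

This is the Floyd-Warshall all-pairs shortest-path computation. For each intermediate vertex k = 0, 1, …, 3, update dist[i][j] ← min(dist[i][j], dist[i][k] + dist[k][j]). The final matrix gives, for each (i, j), the minimum total weight of any directed path from i to j (possibly empty when i = j).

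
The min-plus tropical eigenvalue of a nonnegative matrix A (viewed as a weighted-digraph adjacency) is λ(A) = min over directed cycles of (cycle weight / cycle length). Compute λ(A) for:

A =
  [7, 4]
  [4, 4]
λ(A) = 4

Enumerate directed cycles and compute their means (weight / length). Sample:
  cycle 0 → 0: weight = 7, length = 1, mean = 7/1 ≈ 7.000
  cycle 1 → 1: weight = 4, length = 1, mean = 4/1 ≈ 4.000
  cycle 0 → 1 → 0: weight = 8, length = 2, mean = 8/2 ≈ 4.000
  cycle 1 → 0 → 1: weight = 8, length = 2, mean = 8/2 ≈ 4.000
Minimum mean = 4.000, attained e.g. along the cycle 1 → 1 with weight 4 and length 1. So λ(A) = 4/1 = 4.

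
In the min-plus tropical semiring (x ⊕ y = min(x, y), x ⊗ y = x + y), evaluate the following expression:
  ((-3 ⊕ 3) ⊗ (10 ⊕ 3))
((-3 ⊕ 3) ⊗ (10 ⊕ 3)) = 0

Expand innermost to outermost. Recall ⊕ takes the minimum of its arguments and ⊗ takes their sum. Working out the expression ((-3 ⊕ 3) ⊗ (10 ⊕ 3)) gives 0.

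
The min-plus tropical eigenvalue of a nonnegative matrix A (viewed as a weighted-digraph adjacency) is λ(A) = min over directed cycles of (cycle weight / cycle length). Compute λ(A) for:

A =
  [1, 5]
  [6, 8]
λ(A) = 1

Enumerate directed cycles and compute their means (weight / length). Sample:
  cycle 0 → 0: weight = 1, length = 1, mean = 1/1 ≈ 1.000
  cycle 1 → 1: weight = 8, length = 1, mean = 8/1 ≈ 8.000
  cycle 0 → 1 → 0: weight = 11, length = 2, mean = 11/2 ≈ 5.500
  cycle 1 → 0 → 1: weight = 11, length = 2, mean = 11/2 ≈ 5.500
Minimum mean = 1.000, attained e.g. along the cycle 0 → 0 with weight 1 and length 1. So λ(A) = 1/1 = 1.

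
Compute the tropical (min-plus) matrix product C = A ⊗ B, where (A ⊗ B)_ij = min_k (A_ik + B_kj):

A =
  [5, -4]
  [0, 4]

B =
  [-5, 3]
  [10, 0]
A ⊗ B =
  [0, -4]
  [-5, 3]

Apply the min-plus product entry-by-entry:
  C[0][0] = min over k of (A[0][0] + B[0][0] = 5 + -5 = 0, A[0][1] + B[1][0] = -4 + 10 = 6) = 0 (attained at k = 0)
  C[0][1] = min over k of (A[0][0] + B[0][1] = 5 + 3 = 8, A[0][1] + B[1][1] = -4 + 0 = -4) = -4 (attained at k = 1)
  C[1][0] = min over k of (A[1][0] + B[0][0] = 0 + -5 = -5, A[1][1] + B[1][0] = 4 + 10 = 14) = -5 (attained at k = 0)
  C[1][1] = min over k of (A[1][0] + B[0][1] = 0 + 3 = 3, A[1][1] + B[1][1] = 4 + 0 = 4) = 3 (attained at k = 0)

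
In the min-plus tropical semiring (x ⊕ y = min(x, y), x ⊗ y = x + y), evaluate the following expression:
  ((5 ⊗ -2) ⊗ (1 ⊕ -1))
((5 ⊗ -2) ⊗ (1 ⊕ -1)) = 2

Expand innermost to outermost. Recall ⊕ takes the minimum of its arguments and ⊗ takes their sum. Working out the expression ((5 ⊗ -2) ⊗ (1 ⊕ -1)) gives 2.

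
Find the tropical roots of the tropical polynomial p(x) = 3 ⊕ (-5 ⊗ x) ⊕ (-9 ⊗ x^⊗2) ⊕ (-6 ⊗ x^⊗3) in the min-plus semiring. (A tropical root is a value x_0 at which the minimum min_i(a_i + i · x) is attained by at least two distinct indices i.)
Roots: {-3, 4, 8}

Each tropical root is a break point of the lower envelope of the lines y = a_i + i · x (there are 4 lines, with slopes 0, 1, ..., 3). Only the lines that attain the minimum somewhere contribute to roots; other lines are dominated. Here the surviving (envelope) indices are i = 3, i = 2, i = 1, i = 0.
Intersections between consecutive envelope lines give the roots: for adjacent envelope indices i < j the intersection is x = (a_i − a_j) / (j − i). Reading off the sorted break points: {-3, 4, 8}.
Verification: at each break x_0, at least two indices attain the minimum of min_i(a_i + i · x_0).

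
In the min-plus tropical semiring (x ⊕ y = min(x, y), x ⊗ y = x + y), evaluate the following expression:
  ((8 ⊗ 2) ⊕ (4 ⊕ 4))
((8 ⊗ 2) ⊕ (4 ⊕ 4)) = 4

Expand innermost to outermost. Recall ⊕ takes the minimum of its arguments and ⊗ takes their sum. Working out the expression ((8 ⊗ 2) ⊕ (4 ⊕ 4)) gives 4.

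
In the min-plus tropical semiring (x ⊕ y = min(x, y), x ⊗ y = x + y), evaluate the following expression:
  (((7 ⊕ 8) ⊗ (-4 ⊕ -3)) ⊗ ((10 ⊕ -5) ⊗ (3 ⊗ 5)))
(((7 ⊕ 8) ⊗ (-4 ⊕ -3)) ⊗ ((10 ⊕ -5) ⊗ (3 ⊗ 5))) = 6

Expand innermost to outermost. Recall ⊕ takes the minimum of its arguments and ⊗ takes their sum. Working out the expression (((7 ⊕ 8) ⊗ (-4 ⊕ -3)) ⊗ ((10 ⊕ -5) ⊗ (3 ⊗ 5))) gives 6.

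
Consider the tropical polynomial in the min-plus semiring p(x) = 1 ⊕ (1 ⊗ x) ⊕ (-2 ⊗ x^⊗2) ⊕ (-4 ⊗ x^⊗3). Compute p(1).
p(1) = -1

A tropical monomial a ⊗ x^⊗i evaluates to a + i · x. Evaluating each term at x = 1:
  Term 0 contributes 1 + 0 · 1 = 1
  Term 1 contributes 1 + 1 · 1 = 2
  Term 2 contributes -2 + 2 · 1 = 0
  Term 3 contributes -4 + 3 · 1 = -1
p(1) = ⊕ of these = min[1, 2, 0, -1] = -1.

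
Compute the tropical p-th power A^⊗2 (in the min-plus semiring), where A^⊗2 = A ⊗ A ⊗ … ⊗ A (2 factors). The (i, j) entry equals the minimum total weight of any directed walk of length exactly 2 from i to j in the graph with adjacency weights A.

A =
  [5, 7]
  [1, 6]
A^⊗2 =
  [8, 12]
  [6, 8]

Each entry (A^⊗2)_ij equals the minimum over all length-2 walks i = v_0 → v_1 → … → v_2 = j of Σ_t A[v_t][v_{t+1}]. For example, for (i, j) = (0, 1) we minimise over 2 possible intermediate vertex sequences; the minimum is 12, attained along the walk 0 → 0 → 1.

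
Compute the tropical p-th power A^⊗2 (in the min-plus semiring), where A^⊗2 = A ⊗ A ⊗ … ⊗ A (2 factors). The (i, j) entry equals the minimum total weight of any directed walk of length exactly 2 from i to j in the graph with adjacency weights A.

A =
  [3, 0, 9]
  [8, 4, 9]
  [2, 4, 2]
A^⊗2 =
  [6, 3, 9]
  [11, 8, 11]
  [4, 2, 4]

Each entry (A^⊗2)_ij equals the minimum over all length-2 walks i = v_0 → v_1 → … → v_2 = j of Σ_t A[v_t][v_{t+1}]. For example, for (i, j) = (0, 2) we minimise over 3 possible intermediate vertex sequences; the minimum is 9, attained along the walk 0 → 1 → 2.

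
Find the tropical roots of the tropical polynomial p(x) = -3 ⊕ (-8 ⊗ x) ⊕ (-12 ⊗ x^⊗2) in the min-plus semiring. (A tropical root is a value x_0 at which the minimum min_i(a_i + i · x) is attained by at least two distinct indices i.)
Roots: {4, 5}

Each tropical root is a break point of the lower envelope of the lines y = a_i + i · x (there are 3 lines, with slopes 0, 1, ..., 2). Only the lines that attain the minimum somewhere contribute to roots; other lines are dominated. Here the surviving (envelope) indices are i = 2, i = 1, i = 0.
Intersections between consecutive envelope lines give the roots: for adjacent envelope indices i < j the intersection is x = (a_i − a_j) / (j − i). Reading off the sorted break points: {4, 5}.
Verification: at each break x_0, at least two indices attain the minimum of min_i(a_i + i · x_0).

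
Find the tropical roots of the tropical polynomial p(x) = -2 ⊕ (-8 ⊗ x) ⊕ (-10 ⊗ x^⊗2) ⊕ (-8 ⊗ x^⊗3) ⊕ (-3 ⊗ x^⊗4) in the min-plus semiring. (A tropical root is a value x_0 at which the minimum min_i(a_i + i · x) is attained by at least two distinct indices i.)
Roots: {-5, -2, 2, 6}

Each tropical root is a break point of the lower envelope of the lines y = a_i + i · x (there are 5 lines, with slopes 0, 1, ..., 4). Only the lines that attain the minimum somewhere contribute to roots; other lines are dominated. Here the surviving (envelope) indices are i = 4, i = 3, i = 2, i = 1, i = 0.
Intersections between consecutive envelope lines give the roots: for adjacent envelope indices i < j the intersection is x = (a_i − a_j) / (j − i). Reading off the sorted break points: {-5, -2, 2, 6}.
Verification: at each break x_0, at least two indices attain the minimum of min_i(a_i + i · x_0).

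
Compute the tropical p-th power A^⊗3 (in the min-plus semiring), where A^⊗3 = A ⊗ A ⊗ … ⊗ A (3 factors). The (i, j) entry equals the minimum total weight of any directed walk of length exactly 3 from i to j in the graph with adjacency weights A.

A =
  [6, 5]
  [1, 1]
A^⊗3 =
  [7, 7]
  [3, 3]

Each entry (A^⊗3)_ij equals the minimum over all length-3 walks i = v_0 → v_1 → … → v_3 = j of Σ_t A[v_t][v_{t+1}]. For example, for (i, j) = (0, 1) we minimise over 4 possible intermediate vertex sequences; the minimum is 7, attained along the walk 0 → 1 → 1 → 1.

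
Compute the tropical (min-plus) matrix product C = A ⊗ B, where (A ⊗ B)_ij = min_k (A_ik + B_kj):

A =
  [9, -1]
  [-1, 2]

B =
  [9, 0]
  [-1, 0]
A ⊗ B =
  [-2, -1]
  [1, -1]

Apply the min-plus product entry-by-entry:
  C[0][0] = min over k of (A[0][0] + B[0][0] = 9 + 9 = 18, A[0][1] + B[1][0] = -1 + -1 = -2) = -2 (attained at k = 1)
  C[0][1] = min over k of (A[0][0] + B[0][1] = 9 + 0 = 9, A[0][1] + B[1][1] = -1 + 0 = -1) = -1 (attained at k = 1)
  C[1][0] = min over k of (A[1][0] + B[0][0] = -1 + 9 = 8, A[1][1] + B[1][0] = 2 + -1 = 1) = 1 (attained at k = 1)
  C[1][1] = min over k of (A[1][0] + B[0][1] = -1 + 0 = -1, A[1][1] + B[1][1] = 2 + 0 = 2) = -1 (attained at k = 0)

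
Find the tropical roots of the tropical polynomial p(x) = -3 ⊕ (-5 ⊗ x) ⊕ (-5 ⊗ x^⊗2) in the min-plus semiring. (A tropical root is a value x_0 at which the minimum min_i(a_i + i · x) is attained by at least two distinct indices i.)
Roots: {0, 2}

Each tropical root is a break point of the lower envelope of the lines y = a_i + i · x (there are 3 lines, with slopes 0, 1, ..., 2). Only the lines that attain the minimum somewhere contribute to roots; other lines are dominated. Here the surviving (envelope) indices are i = 2, i = 1, i = 0.
Intersections between consecutive envelope lines give the roots: for adjacent envelope indices i < j the intersection is x = (a_i − a_j) / (j − i). Reading off the sorted break points: {0, 2}.
Verification: at each break x_0, at least two indices attain the minimum of min_i(a_i + i · x_0).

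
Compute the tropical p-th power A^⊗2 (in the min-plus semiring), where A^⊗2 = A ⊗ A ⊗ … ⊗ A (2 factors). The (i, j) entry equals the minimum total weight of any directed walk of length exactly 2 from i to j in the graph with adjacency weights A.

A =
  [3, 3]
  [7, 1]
A^⊗2 =
  [6, 4]
  [8, 2]

Each entry (A^⊗2)_ij equals the minimum over all length-2 walks i = v_0 → v_1 → … → v_2 = j of Σ_t A[v_t][v_{t+1}]. For example, for (i, j) = (0, 1) we minimise over 2 possible intermediate vertex sequences; the minimum is 4, attained along the walk 0 → 1 → 1.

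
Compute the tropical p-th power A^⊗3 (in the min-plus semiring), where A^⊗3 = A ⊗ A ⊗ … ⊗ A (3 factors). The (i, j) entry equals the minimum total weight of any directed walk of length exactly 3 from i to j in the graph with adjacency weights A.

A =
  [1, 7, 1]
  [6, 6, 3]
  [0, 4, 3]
A^⊗3 =
  [2, 6, 2]
  [4, 10, 4]
  [1, 5, 2]

Each entry (A^⊗3)_ij equals the minimum over all length-3 walks i = v_0 → v_1 → … → v_3 = j of Σ_t A[v_t][v_{t+1}]. For example, for (i, j) = (0, 2) we minimise over 9 possible intermediate vertex sequences; the minimum is 2, attained along the walk 0 → 2 → 0 → 2.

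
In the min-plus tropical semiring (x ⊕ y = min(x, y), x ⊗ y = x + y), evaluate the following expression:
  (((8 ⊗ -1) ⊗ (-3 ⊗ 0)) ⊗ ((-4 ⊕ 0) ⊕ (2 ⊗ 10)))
(((8 ⊗ -1) ⊗ (-3 ⊗ 0)) ⊗ ((-4 ⊕ 0) ⊕ (2 ⊗ 10))) = 0

Expand innermost to outermost. Recall ⊕ takes the minimum of its arguments and ⊗ takes their sum. Working out the expression (((8 ⊗ -1) ⊗ (-3 ⊗ 0)) ⊗ ((-4 ⊕ 0) ⊕ (2 ⊗ 10))) gives 0.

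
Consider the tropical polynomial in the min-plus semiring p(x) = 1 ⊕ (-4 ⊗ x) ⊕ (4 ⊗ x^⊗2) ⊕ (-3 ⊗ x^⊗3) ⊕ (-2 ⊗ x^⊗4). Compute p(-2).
p(-2) = -10

A tropical monomial a ⊗ x^⊗i evaluates to a + i · x. Evaluating each term at x = -2:
  Term 0 contributes 1 + 0 · -2 = 1
  Term 1 contributes -4 + 1 · -2 = -6
  Term 2 contributes 4 + 2 · -2 = 0
  Term 3 contributes -3 + 3 · -2 = -9
  Term 4 contributes -2 + 4 · -2 = -10
p(-2) = ⊕ of these = min[1, -6, 0, -9, -10] = -10.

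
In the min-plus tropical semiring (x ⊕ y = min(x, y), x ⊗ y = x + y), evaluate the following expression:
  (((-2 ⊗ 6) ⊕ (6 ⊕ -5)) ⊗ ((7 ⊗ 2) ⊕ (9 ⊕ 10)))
(((-2 ⊗ 6) ⊕ (6 ⊕ -5)) ⊗ ((7 ⊗ 2) ⊕ (9 ⊕ 10))) = 4

Expand innermost to outermost. Recall ⊕ takes the minimum of its arguments and ⊗ takes their sum. Working out the expression (((-2 ⊗ 6) ⊕ (6 ⊕ -5)) ⊗ ((7 ⊗ 2) ⊕ (9 ⊕ 10))) gives 4.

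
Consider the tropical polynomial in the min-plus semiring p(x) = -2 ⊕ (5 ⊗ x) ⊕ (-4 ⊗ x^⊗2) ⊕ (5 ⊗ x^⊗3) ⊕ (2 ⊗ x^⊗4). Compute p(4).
p(4) = -2

A tropical monomial a ⊗ x^⊗i evaluates to a + i · x. Evaluating each term at x = 4:
  Term 0 contributes -2 + 0 · 4 = -2
  Term 1 contributes 5 + 1 · 4 = 9
  Term 2 contributes -4 + 2 · 4 = 4
  Term 3 contributes 5 + 3 · 4 = 17
  Term 4 contributes 2 + 4 · 4 = 18
p(4) = ⊕ of these = min[-2, 9, 4, 17, 18] = -2.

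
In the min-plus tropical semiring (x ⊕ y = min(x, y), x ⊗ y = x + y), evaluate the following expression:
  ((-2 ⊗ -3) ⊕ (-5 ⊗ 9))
((-2 ⊗ -3) ⊕ (-5 ⊗ 9)) = -5

Expand innermost to outermost. Recall ⊕ takes the minimum of its arguments and ⊗ takes their sum. Working out the expression ((-2 ⊗ -3) ⊕ (-5 ⊗ 9)) gives -5.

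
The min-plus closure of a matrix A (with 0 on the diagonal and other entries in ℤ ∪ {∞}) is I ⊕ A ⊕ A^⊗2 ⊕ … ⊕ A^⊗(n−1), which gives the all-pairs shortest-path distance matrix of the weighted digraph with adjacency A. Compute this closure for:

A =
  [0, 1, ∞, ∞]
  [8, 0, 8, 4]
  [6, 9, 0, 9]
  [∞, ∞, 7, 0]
Closure =
  [0, 1, 9, 5]
  [8, 0, 8, 4]
  [6, 7, 0, 9]
  [13, 14, 7, 0]

This is the Floyd-Warshall all-pairs shortest-path computation. For each intermediate vertex k = 0, 1, …, 3, update dist[i][j] ← min(dist[i][j], dist[i][k] + dist[k][j]). The final matrix gives, for each (i, j), the minimum total weight of any directed path from i to j (possibly empty when i = j).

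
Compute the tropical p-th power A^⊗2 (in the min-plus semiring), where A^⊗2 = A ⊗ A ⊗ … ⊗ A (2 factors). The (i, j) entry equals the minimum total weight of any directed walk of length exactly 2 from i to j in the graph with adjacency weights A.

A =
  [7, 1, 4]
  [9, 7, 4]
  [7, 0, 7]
A^⊗2 =
  [10, 4, 5]
  [11, 4, 11]
  [9, 7, 4]

Each entry (A^⊗2)_ij equals the minimum over all length-2 walks i = v_0 → v_1 → … → v_2 = j of Σ_t A[v_t][v_{t+1}]. For example, for (i, j) = (0, 2) we minimise over 3 possible intermediate vertex sequences; the minimum is 5, attained along the walk 0 → 1 → 2.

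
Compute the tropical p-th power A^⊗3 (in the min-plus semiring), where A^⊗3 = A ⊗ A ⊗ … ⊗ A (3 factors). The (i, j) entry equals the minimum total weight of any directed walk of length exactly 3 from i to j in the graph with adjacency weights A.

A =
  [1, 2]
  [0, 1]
A^⊗3 =
  [3, 4]
  [2, 3]

Each entry (A^⊗3)_ij equals the minimum over all length-3 walks i = v_0 → v_1 → … → v_3 = j of Σ_t A[v_t][v_{t+1}]. For example, for (i, j) = (0, 1) we minimise over 4 possible intermediate vertex sequences; the minimum is 4, attained along the walk 0 → 0 → 0 → 1.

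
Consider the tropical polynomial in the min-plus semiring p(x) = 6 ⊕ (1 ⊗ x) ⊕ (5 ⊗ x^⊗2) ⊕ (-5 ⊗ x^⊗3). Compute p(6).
p(6) = 6

A tropical monomial a ⊗ x^⊗i evaluates to a + i · x. Evaluating each term at x = 6:
  Term 0 contributes 6 + 0 · 6 = 6
  Term 1 contributes 1 + 1 · 6 = 7
  Term 2 contributes 5 + 2 · 6 = 17
  Term 3 contributes -5 + 3 · 6 = 13
p(6) = ⊕ of these = min[6, 7, 17, 13] = 6.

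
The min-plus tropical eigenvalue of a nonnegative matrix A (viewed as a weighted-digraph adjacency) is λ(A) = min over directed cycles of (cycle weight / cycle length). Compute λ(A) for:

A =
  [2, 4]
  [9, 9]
λ(A) = 2

Enumerate directed cycles and compute their means (weight / length). Sample:
  cycle 0 → 0: weight = 2, length = 1, mean = 2/1 ≈ 2.000
  cycle 1 → 1: weight = 9, length = 1, mean = 9/1 ≈ 9.000
  cycle 0 → 1 → 0: weight = 13, length = 2, mean = 13/2 ≈ 6.500
  cycle 1 → 0 → 1: weight = 13, length = 2, mean = 13/2 ≈ 6.500
Minimum mean = 2.000, attained e.g. along the cycle 0 → 0 with weight 2 and length 1. So λ(A) = 2/1 = 2.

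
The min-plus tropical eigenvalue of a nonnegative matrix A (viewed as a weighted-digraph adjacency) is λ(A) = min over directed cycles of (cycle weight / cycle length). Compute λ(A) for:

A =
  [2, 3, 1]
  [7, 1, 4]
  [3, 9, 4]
λ(A) = 1

Enumerate directed cycles and compute their means (weight / length). Sample:
  cycle 0 → 0: weight = 2, length = 1, mean = 2/1 ≈ 2.000
  cycle 1 → 1: weight = 1, length = 1, mean = 1/1 ≈ 1.000
  cycle 2 → 2: weight = 4, length = 1, mean = 4/1 ≈ 4.000
  cycle 0 → 1 → 0: weight = 10, length = 2, mean = 10/2 ≈ 5.000
  cycle 0 → 2 → 0: weight = 4, length = 2, mean = 4/2 ≈ 2.000
  cycle 1 → 0 → 1: weight = 10, length = 2, mean = 10/2 ≈ 5.000
Minimum mean = 1.000, attained e.g. along the cycle 1 → 1 with weight 1 and length 1. So λ(A) = 1/1 = 1.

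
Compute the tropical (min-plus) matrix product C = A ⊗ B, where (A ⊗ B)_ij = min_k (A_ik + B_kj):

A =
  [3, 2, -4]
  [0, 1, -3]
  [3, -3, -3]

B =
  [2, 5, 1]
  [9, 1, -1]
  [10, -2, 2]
A ⊗ B =
  [5, -6, -2]
  [2, -5, -1]
  [5, -5, -4]

Apply the min-plus product entry-by-entry:
  C[0][0] = min over k of (A[0][0] + B[0][0] = 3 + 2 = 5, A[0][1] + B[1][0] = 2 + 9 = 11, A[0][2] + B[2][0] = -4 + 10 = 6) = 5 (attained at k = 0)
  C[0][1] = min over k of (A[0][0] + B[0][1] = 3 + 5 = 8, A[0][1] + B[1][1] = 2 + 1 = 3, A[0][2] + B[2][1] = -4 + -2 = -6) = -6 (attained at k = 2)
  C[0][2] = min over k of (A[0][0] + B[0][2] = 3 + 1 = 4, A[0][1] + B[1][2] = 2 + -1 = 1, A[0][2] + B[2][2] = -4 + 2 = -2) = -2 (attained at k = 2)
  C[1][0] = min over k of (A[1][0] + B[0][0] = 0 + 2 = 2, A[1][1] + B[1][0] = 1 + 9 = 10, A[1][2] + B[2][0] = -3 + 10 = 7) = 2 (attained at k = 0)
  C[1][1] = min over k of (A[1][0] + B[0][1] = 0 + 5 = 5, A[1][1] + B[1][1] = 1 + 1 = 2, A[1][2] + B[2][1] = -3 + -2 = -5) = -5 (attained at k = 2)
  C[1][2] = min over k of (A[1][0] + B[0][2] = 0 + 1 = 1, A[1][1] + B[1][2] = 1 + -1 = 0, A[1][2] + B[2][2] = -3 + 2 = -1) = -1 (attained at k = 2)
  C[2][0] = min over k of (A[2][0] + B[0][0] = 3 + 2 = 5, A[2][1] + B[1][0] = -3 + 9 = 6, A[2][2] + B[2][0] = -3 + 10 = 7) = 5 (attained at k = 0)
  C[2][1] = min over k of (A[2][0] + B[0][1] = 3 + 5 = 8, A[2][1] + B[1][1] = -3 + 1 = -2, A[2][2] + B[2][1] = -3 + -2 = -5) = -5 (attained at k = 2)
  C[2][2] = min over k of (A[2][0] + B[0][2] = 3 + 1 = 4, A[2][1] + B[1][2] = -3 + -1 = -4, A[2][2] + B[2][2] = -3 + 2 = -1) = -4 (attained at k = 1)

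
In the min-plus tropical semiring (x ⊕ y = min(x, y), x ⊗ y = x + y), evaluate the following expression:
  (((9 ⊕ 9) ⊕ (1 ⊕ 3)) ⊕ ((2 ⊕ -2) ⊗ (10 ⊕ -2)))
(((9 ⊕ 9) ⊕ (1 ⊕ 3)) ⊕ ((2 ⊕ -2) ⊗ (10 ⊕ -2))) = -4

Expand innermost to outermost. Recall ⊕ takes the minimum of its arguments and ⊗ takes their sum. Working out the expression (((9 ⊕ 9) ⊕ (1 ⊕ 3)) ⊕ ((2 ⊕ -2) ⊗ (10 ⊕ -2))) gives -4.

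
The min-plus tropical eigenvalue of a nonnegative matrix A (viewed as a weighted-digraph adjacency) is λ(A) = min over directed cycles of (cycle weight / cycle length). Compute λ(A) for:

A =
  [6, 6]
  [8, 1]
λ(A) = 1

Enumerate directed cycles and compute their means (weight / length). Sample:
  cycle 0 → 0: weight = 6, length = 1, mean = 6/1 ≈ 6.000
  cycle 1 → 1: weight = 1, length = 1, mean = 1/1 ≈ 1.000
  cycle 0 → 1 → 0: weight = 14, length = 2, mean = 14/2 ≈ 7.000
  cycle 1 → 0 → 1: weight = 14, length = 2, mean = 14/2 ≈ 7.000
Minimum mean = 1.000, attained e.g. along the cycle 1 → 1 with weight 1 and length 1. So λ(A) = 1/1 = 1.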